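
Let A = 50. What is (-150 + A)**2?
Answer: 10000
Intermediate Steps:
(-150 + A)**2 = (-150 + 50)**2 = (-100)**2 = 10000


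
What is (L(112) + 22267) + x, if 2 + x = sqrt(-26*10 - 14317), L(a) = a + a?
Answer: 22489 + I*sqrt(14577) ≈ 22489.0 + 120.74*I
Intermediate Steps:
L(a) = 2*a
x = -2 + I*sqrt(14577) (x = -2 + sqrt(-26*10 - 14317) = -2 + sqrt(-260 - 14317) = -2 + sqrt(-14577) = -2 + I*sqrt(14577) ≈ -2.0 + 120.74*I)
(L(112) + 22267) + x = (2*112 + 22267) + (-2 + I*sqrt(14577)) = (224 + 22267) + (-2 + I*sqrt(14577)) = 22491 + (-2 + I*sqrt(14577)) = 22489 + I*sqrt(14577)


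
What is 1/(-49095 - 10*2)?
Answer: -1/49115 ≈ -2.0360e-5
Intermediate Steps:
1/(-49095 - 10*2) = 1/(-49095 - 1*20) = 1/(-49095 - 20) = 1/(-49115) = -1/49115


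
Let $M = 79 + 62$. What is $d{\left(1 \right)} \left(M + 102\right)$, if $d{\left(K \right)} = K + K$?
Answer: $486$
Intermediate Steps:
$d{\left(K \right)} = 2 K$
$M = 141$
$d{\left(1 \right)} \left(M + 102\right) = 2 \cdot 1 \left(141 + 102\right) = 2 \cdot 243 = 486$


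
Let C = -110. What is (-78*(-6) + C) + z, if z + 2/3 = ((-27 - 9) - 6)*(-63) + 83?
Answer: 9259/3 ≈ 3086.3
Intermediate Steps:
z = 8185/3 (z = -⅔ + (((-27 - 9) - 6)*(-63) + 83) = -⅔ + ((-36 - 6)*(-63) + 83) = -⅔ + (-42*(-63) + 83) = -⅔ + (2646 + 83) = -⅔ + 2729 = 8185/3 ≈ 2728.3)
(-78*(-6) + C) + z = (-78*(-6) - 110) + 8185/3 = (468 - 110) + 8185/3 = 358 + 8185/3 = 9259/3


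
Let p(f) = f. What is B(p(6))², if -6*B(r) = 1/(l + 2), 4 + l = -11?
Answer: 1/6084 ≈ 0.00016437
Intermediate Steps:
l = -15 (l = -4 - 11 = -15)
B(r) = 1/78 (B(r) = -1/(6*(-15 + 2)) = -⅙/(-13) = -⅙*(-1/13) = 1/78)
B(p(6))² = (1/78)² = 1/6084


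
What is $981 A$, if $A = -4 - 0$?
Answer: $-3924$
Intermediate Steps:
$A = -4$ ($A = -4 + 0 = -4$)
$981 A = 981 \left(-4\right) = -3924$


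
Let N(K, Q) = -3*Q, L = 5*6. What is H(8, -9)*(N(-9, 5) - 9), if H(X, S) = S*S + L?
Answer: -2664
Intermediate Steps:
L = 30
H(X, S) = 30 + S² (H(X, S) = S*S + 30 = S² + 30 = 30 + S²)
H(8, -9)*(N(-9, 5) - 9) = (30 + (-9)²)*(-3*5 - 9) = (30 + 81)*(-15 - 9) = 111*(-24) = -2664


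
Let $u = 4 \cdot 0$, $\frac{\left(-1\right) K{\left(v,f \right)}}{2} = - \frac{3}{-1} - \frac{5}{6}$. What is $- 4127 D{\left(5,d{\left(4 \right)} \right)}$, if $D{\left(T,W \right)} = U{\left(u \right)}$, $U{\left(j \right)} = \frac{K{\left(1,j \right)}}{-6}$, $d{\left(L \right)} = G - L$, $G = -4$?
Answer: $- \frac{53651}{18} \approx -2980.6$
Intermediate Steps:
$d{\left(L \right)} = -4 - L$
$K{\left(v,f \right)} = - \frac{13}{3}$ ($K{\left(v,f \right)} = - 2 \left(- \frac{3}{-1} - \frac{5}{6}\right) = - 2 \left(\left(-3\right) \left(-1\right) - \frac{5}{6}\right) = - 2 \left(3 - \frac{5}{6}\right) = \left(-2\right) \frac{13}{6} = - \frac{13}{3}$)
$u = 0$
$U{\left(j \right)} = \frac{13}{18}$ ($U{\left(j \right)} = - \frac{13}{3 \left(-6\right)} = \left(- \frac{13}{3}\right) \left(- \frac{1}{6}\right) = \frac{13}{18}$)
$D{\left(T,W \right)} = \frac{13}{18}$
$- 4127 D{\left(5,d{\left(4 \right)} \right)} = \left(-4127\right) \frac{13}{18} = - \frac{53651}{18}$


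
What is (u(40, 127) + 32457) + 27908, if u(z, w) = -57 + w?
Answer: 60435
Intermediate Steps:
(u(40, 127) + 32457) + 27908 = ((-57 + 127) + 32457) + 27908 = (70 + 32457) + 27908 = 32527 + 27908 = 60435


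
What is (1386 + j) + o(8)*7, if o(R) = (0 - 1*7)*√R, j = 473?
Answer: 1859 - 98*√2 ≈ 1720.4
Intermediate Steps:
o(R) = -7*√R (o(R) = (0 - 7)*√R = -7*√R)
(1386 + j) + o(8)*7 = (1386 + 473) - 14*√2*7 = 1859 - 14*√2*7 = 1859 - 98*√2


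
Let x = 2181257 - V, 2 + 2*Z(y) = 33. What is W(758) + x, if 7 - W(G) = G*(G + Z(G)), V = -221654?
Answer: 1816605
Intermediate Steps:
Z(y) = 31/2 (Z(y) = -1 + (1/2)*33 = -1 + 33/2 = 31/2)
W(G) = 7 - G*(31/2 + G) (W(G) = 7 - G*(G + 31/2) = 7 - G*(31/2 + G))
x = 2402911 (x = 2181257 - 1*(-221654) = 2181257 + 221654 = 2402911)
W(758) + x = (7 - 1*758**2 - 31/2*758) + 2402911 = (7 - 1*574564 - 11749) + 2402911 = (7 - 574564 - 11749) + 2402911 = -586306 + 2402911 = 1816605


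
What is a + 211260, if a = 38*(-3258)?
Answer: 87456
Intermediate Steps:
a = -123804
a + 211260 = -123804 + 211260 = 87456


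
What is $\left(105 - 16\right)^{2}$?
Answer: $7921$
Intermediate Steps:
$\left(105 - 16\right)^{2} = 89^{2} = 7921$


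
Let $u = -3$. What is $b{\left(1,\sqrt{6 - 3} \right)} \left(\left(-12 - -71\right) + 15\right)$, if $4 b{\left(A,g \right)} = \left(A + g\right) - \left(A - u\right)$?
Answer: $- \frac{111}{2} + \frac{37 \sqrt{3}}{2} \approx -23.457$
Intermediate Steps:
$b{\left(A,g \right)} = - \frac{3}{4} + \frac{g}{4}$ ($b{\left(A,g \right)} = \frac{\left(A + g\right) - \left(3 + A\right)}{4} = \frac{-3 + g}{4} = - \frac{3}{4} + \frac{g}{4}$)
$b{\left(1,\sqrt{6 - 3} \right)} \left(\left(-12 - -71\right) + 15\right) = \left(- \frac{3}{4} + \frac{\sqrt{6 - 3}}{4}\right) \left(\left(-12 - -71\right) + 15\right) = \left(- \frac{3}{4} + \frac{\sqrt{3}}{4}\right) \left(\left(-12 + 71\right) + 15\right) = \left(- \frac{3}{4} + \frac{\sqrt{3}}{4}\right) \left(59 + 15\right) = \left(- \frac{3}{4} + \frac{\sqrt{3}}{4}\right) 74 = - \frac{111}{2} + \frac{37 \sqrt{3}}{2}$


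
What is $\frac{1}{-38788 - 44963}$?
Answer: $- \frac{1}{83751} \approx -1.194 \cdot 10^{-5}$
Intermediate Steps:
$\frac{1}{-38788 - 44963} = \frac{1}{-83751} = - \frac{1}{83751}$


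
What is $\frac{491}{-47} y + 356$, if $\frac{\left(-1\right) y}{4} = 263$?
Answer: $\frac{533264}{47} \approx 11346.0$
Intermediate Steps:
$y = -1052$ ($y = \left(-4\right) 263 = -1052$)
$\frac{491}{-47} y + 356 = \frac{491}{-47} \left(-1052\right) + 356 = 491 \left(- \frac{1}{47}\right) \left(-1052\right) + 356 = \left(- \frac{491}{47}\right) \left(-1052\right) + 356 = \frac{516532}{47} + 356 = \frac{533264}{47}$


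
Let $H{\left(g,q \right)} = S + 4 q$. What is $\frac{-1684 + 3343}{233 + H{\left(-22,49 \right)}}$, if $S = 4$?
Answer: $\frac{1659}{433} \approx 3.8314$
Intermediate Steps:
$H{\left(g,q \right)} = 4 + 4 q$
$\frac{-1684 + 3343}{233 + H{\left(-22,49 \right)}} = \frac{-1684 + 3343}{233 + \left(4 + 4 \cdot 49\right)} = \frac{1659}{233 + \left(4 + 196\right)} = \frac{1659}{233 + 200} = \frac{1659}{433}$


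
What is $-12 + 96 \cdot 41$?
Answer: $3924$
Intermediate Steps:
$-12 + 96 \cdot 41 = -12 + 3936 = 3924$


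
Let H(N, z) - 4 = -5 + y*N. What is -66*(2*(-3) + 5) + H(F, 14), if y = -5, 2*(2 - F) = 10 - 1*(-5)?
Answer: 185/2 ≈ 92.500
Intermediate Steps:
F = -11/2 (F = 2 - (10 - 1*(-5))/2 = 2 - (10 + 5)/2 = 2 - ½*15 = 2 - 15/2 = -11/2 ≈ -5.5000)
H(N, z) = -1 - 5*N (H(N, z) = 4 + (-5 - 5*N) = -1 - 5*N)
-66*(2*(-3) + 5) + H(F, 14) = -66*(2*(-3) + 5) + (-1 - 5*(-11/2)) = -66*(-6 + 5) + (-1 + 55/2) = -66*(-1) + 53/2 = 66 + 53/2 = 185/2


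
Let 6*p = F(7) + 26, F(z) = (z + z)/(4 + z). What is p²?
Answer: 2500/121 ≈ 20.661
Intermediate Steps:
F(z) = 2*z/(4 + z) (F(z) = (2*z)/(4 + z) = 2*z/(4 + z))
p = 50/11 (p = (2*7/(4 + 7) + 26)/6 = (2*7/11 + 26)/6 = (2*7*(1/11) + 26)/6 = (14/11 + 26)/6 = (⅙)*(300/11) = 50/11 ≈ 4.5455)
p² = (50/11)² = 2500/121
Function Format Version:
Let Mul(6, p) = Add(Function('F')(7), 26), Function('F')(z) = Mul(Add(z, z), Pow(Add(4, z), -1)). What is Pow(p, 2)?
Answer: Rational(2500, 121) ≈ 20.661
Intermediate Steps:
Function('F')(z) = Mul(2, z, Pow(Add(4, z), -1)) (Function('F')(z) = Mul(Mul(2, z), Pow(Add(4, z), -1)) = Mul(2, z, Pow(Add(4, z), -1)))
p = Rational(50, 11) (p = Mul(Rational(1, 6), Add(Mul(2, 7, Pow(Add(4, 7), -1)), 26)) = Mul(Rational(1, 6), Add(Mul(2, 7, Pow(11, -1)), 26)) = Mul(Rational(1, 6), Add(Mul(2, 7, Rational(1, 11)), 26)) = Mul(Rational(1, 6), Add(Rational(14, 11), 26)) = Mul(Rational(1, 6), Rational(300, 11)) = Rational(50, 11) ≈ 4.5455)
Pow(p, 2) = Pow(Rational(50, 11), 2) = Rational(2500, 121)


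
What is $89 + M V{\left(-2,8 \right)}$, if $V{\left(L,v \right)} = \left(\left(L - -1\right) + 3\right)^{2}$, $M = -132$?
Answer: $-439$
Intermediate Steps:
$V{\left(L,v \right)} = \left(4 + L\right)^{2}$ ($V{\left(L,v \right)} = \left(\left(L + 1\right) + 3\right)^{2} = \left(\left(1 + L\right) + 3\right)^{2} = \left(4 + L\right)^{2}$)
$89 + M V{\left(-2,8 \right)} = 89 - 132 \left(4 - 2\right)^{2} = 89 - 132 \cdot 2^{2} = 89 - 528 = -439$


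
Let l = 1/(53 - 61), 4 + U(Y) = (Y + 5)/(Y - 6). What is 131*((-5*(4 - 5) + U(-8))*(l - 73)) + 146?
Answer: -1286443/112 ≈ -11486.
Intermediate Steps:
U(Y) = -4 + (5 + Y)/(-6 + Y) (U(Y) = -4 + (Y + 5)/(Y - 6) = -4 + (5 + Y)/(-6 + Y))
l = -1/8 (l = 1/(-8) = -1/8 ≈ -0.12500)
131*((-5*(4 - 5) + U(-8))*(l - 73)) + 146 = 131*((-5*(4 - 5) + (29 - 3*(-8))/(-6 - 8))*(-1/8 - 73)) + 146 = 131*((-5*(-1) + (29 + 24)/(-14))*(-585/8)) + 146 = 131*((5 - 1/14*53)*(-585/8)) + 146 = 131*((5 - 53/14)*(-585/8)) + 146 = 131*((17/14)*(-585/8)) + 146 = 131*(-9945/112) + 146 = -1302795/112 + 146 = -1286443/112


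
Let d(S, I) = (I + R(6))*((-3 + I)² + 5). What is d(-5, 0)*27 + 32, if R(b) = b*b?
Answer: 13640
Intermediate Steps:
R(b) = b²
d(S, I) = (5 + (-3 + I)²)*(36 + I) (d(S, I) = (I + 6²)*((-3 + I)² + 5) = (I + 36)*(5 + (-3 + I)²) = (36 + I)*(5 + (-3 + I)²) = (5 + (-3 + I)²)*(36 + I))
d(-5, 0)*27 + 32 = (504 + 0³ - 202*0 + 30*0²)*27 + 32 = (504 + 0 + 0 + 30*0)*27 + 32 = (504 + 0 + 0 + 0)*27 + 32 = 504*27 + 32 = 13608 + 32 = 13640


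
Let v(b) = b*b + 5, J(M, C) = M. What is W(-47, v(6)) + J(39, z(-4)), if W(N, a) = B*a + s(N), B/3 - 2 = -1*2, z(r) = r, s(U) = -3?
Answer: 36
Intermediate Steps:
v(b) = 5 + b² (v(b) = b² + 5 = 5 + b²)
B = 0 (B = 6 + 3*(-1*2) = 6 + 3*(-2) = 6 - 6 = 0)
W(N, a) = -3 (W(N, a) = 0*a - 3 = 0 - 3 = -3)
W(-47, v(6)) + J(39, z(-4)) = -3 + 39 = 36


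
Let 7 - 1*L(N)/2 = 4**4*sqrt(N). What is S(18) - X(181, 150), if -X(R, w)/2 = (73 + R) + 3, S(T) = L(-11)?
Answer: 528 - 512*I*sqrt(11) ≈ 528.0 - 1698.1*I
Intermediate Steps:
L(N) = 14 - 512*sqrt(N) (L(N) = 14 - 2*4**4*sqrt(N) = 14 - 512*sqrt(N))
S(T) = 14 - 512*I*sqrt(11)
X(R, w) = -152 - 2*R (X(R, w) = -2*((73 + R) + 3) = -2*(76 + R) = -152 - 2*R)
S(18) - X(181, 150) = (14 - 512*I*sqrt(11)) - (-152 - 2*181) = (14 - 512*I*sqrt(11)) - (-152 - 362) = (14 - 512*I*sqrt(11)) - 1*(-514) = (14 - 512*I*sqrt(11)) + 514 = 528 - 512*I*sqrt(11)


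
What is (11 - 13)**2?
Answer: 4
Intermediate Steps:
(11 - 13)**2 = (-2)**2 = 4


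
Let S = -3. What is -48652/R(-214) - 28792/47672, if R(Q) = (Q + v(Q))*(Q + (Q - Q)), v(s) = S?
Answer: -3873285/2345119 ≈ -1.6516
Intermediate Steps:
v(s) = -3
R(Q) = Q*(-3 + Q) (R(Q) = (Q - 3)*(Q + (Q - Q)) = (-3 + Q)*(Q + 0) = (-3 + Q)*Q = Q*(-3 + Q))
-48652/R(-214) - 28792/47672 = -48652*(-1/(214*(-3 - 214))) - 28792/47672 = -48652/((-214*(-217))) - 28792*1/47672 = -48652/46438 - 61/101 = -48652*1/46438 - 61/101 = -24326/23219 - 61/101 = -3873285/2345119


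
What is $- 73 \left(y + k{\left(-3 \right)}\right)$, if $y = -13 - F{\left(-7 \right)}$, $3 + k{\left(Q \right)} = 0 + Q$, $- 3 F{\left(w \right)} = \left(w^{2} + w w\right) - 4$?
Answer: $- \frac{2701}{3} \approx -900.33$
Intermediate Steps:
$F{\left(w \right)} = \frac{4}{3} - \frac{2 w^{2}}{3}$ ($F{\left(w \right)} = - \frac{\left(w^{2} + w w\right) - 4}{3} = - \frac{\left(w^{2} + w^{2}\right) - 4}{3} = - \frac{2 w^{2} - 4}{3} = - \frac{-4 + 2 w^{2}}{3} = \frac{4}{3} - \frac{2 w^{2}}{3}$)
$k{\left(Q \right)} = -3 + Q$ ($k{\left(Q \right)} = -3 + \left(0 + Q\right) = -3 + Q$)
$y = \frac{55}{3}$ ($y = -13 - \left(\frac{4}{3} - \frac{2 \left(-7\right)^{2}}{3}\right) = -13 - \left(\frac{4}{3} - \frac{98}{3}\right) = -13 - - \frac{94}{3} = -13 + \frac{94}{3} = \frac{55}{3} \approx 18.333$)
$- 73 \left(y + k{\left(-3 \right)}\right) = - 73 \left(\frac{55}{3} - 6\right) = \left(-73\right) \frac{37}{3} = - \frac{2701}{3}$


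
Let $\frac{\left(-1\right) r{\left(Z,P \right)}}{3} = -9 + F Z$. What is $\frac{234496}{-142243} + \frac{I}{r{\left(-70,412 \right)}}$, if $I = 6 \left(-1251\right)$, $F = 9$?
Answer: $- \frac{56192770}{10099253} \approx -5.564$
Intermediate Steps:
$I = -7506$
$r{\left(Z,P \right)} = 27 - 27 Z$ ($r{\left(Z,P \right)} = - 3 \left(-9 + 9 Z\right) = 27 - 27 Z$)
$\frac{234496}{-142243} + \frac{I}{r{\left(-70,412 \right)}} = \frac{234496}{-142243} - \frac{7506}{27 - -1890} = 234496 \left(- \frac{1}{142243}\right) - \frac{7506}{27 + 1890} = - \frac{234496}{142243} - \frac{7506}{1917} = - \frac{234496}{142243} - \frac{278}{71} = - \frac{56192770}{10099253}$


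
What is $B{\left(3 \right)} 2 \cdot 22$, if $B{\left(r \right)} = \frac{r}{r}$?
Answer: $44$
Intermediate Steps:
$B{\left(r \right)} = 1$
$B{\left(3 \right)} 2 \cdot 22 = 1 \cdot 2 \cdot 22 = 2 \cdot 22 = 44$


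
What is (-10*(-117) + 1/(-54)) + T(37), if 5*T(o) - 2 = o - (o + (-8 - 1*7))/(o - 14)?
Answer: 1462567/1242 ≈ 1177.6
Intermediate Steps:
T(o) = ⅖ + o/5 - (-15 + o)/(5*(-14 + o)) (T(o) = ⅖ + (o - (o + (-8 - 1*7))/(o - 14))/5 = ⅖ + (o - (o + (-8 - 7))/(-14 + o))/5 = ⅖ + (o - (o - 15)/(-14 + o))/5 = ⅖ + (o - (-15 + o)/(-14 + o))/5 = ⅖ + (o/5 - (-15 + o)/(5*(-14 + o))) = ⅖ + o/5 - (-15 + o)/(5*(-14 + o)))
(-10*(-117) + 1/(-54)) + T(37) = (-10*(-117) + 1/(-54)) + (-13 + 37² - 13*37)/(5*(-14 + 37)) = (1170 - 1/54) + (⅕)*(-13 + 1369 - 481)/23 = 63179/54 + (⅕)*(1/23)*875 = 63179/54 + 175/23 = 1462567/1242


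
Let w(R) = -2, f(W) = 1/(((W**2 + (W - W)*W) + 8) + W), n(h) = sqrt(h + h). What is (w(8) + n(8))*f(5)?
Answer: 1/19 ≈ 0.052632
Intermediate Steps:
n(h) = sqrt(2)*sqrt(h) (n(h) = sqrt(2*h) = sqrt(2)*sqrt(h))
f(W) = 1/(8 + W + W**2) (f(W) = 1/(((W**2 + 0*W) + 8) + W) = 1/(((W**2 + 0) + 8) + W) = 1/((W**2 + 8) + W) = 1/((8 + W**2) + W) = 1/(8 + W + W**2))
(w(8) + n(8))*f(5) = (-2 + sqrt(2)*sqrt(8))/(8 + 5 + 5**2) = (-2 + sqrt(2)*(2*sqrt(2)))/(8 + 5 + 25) = (-2 + 4)/38 = 2*(1/38) = 1/19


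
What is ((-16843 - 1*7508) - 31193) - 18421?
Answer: -73965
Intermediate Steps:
((-16843 - 1*7508) - 31193) - 18421 = ((-16843 - 7508) - 31193) - 18421 = (-24351 - 31193) - 18421 = -55544 - 18421 = -73965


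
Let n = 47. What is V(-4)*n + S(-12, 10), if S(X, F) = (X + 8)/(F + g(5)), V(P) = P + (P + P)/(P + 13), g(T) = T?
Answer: -10352/45 ≈ -230.04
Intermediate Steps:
V(P) = P + 2*P/(13 + P) (V(P) = P + (2*P)/(13 + P) = P + 2*P/(13 + P))
S(X, F) = (8 + X)/(5 + F) (S(X, F) = (X + 8)/(F + 5) = (8 + X)/(5 + F))
V(-4)*n + S(-12, 10) = -4*(15 - 4)/(13 - 4)*47 + (8 - 12)/(5 + 10) = -4*11/9*47 - 4/15 = -4*⅑*11*47 + (1/15)*(-4) = -44/9*47 - 4/15 = -2068/9 - 4/15 = -10352/45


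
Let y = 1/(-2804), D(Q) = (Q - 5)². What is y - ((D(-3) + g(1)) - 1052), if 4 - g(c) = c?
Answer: 2761939/2804 ≈ 985.00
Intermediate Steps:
D(Q) = (-5 + Q)²
g(c) = 4 - c
y = -1/2804 ≈ -0.00035663
y - ((D(-3) + g(1)) - 1052) = -1/2804 - (((-5 - 3)² + (4 - 1*1)) - 1052) = -1/2804 - (((-8)² + (4 - 1)) - 1052) = -1/2804 - ((64 + 3) - 1052) = -1/2804 - (67 - 1052) = -1/2804 - 1*(-985) = -1/2804 + 985 = 2761939/2804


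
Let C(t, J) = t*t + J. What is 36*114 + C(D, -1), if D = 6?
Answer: 4139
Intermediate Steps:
C(t, J) = J + t**2 (C(t, J) = t**2 + J = J + t**2)
36*114 + C(D, -1) = 36*114 + (-1 + 6**2) = 4104 + (-1 + 36) = 4104 + 35 = 4139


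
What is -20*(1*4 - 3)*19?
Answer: -380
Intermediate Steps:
-20*(1*4 - 3)*19 = -20*(4 - 3)*19 = -20*1*19 = -20*19 = -380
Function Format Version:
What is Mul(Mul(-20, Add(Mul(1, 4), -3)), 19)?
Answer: -380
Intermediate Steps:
Mul(Mul(-20, Add(Mul(1, 4), -3)), 19) = Mul(Mul(-20, Add(4, -3)), 19) = Mul(Mul(-20, 1), 19) = Mul(-20, 19) = -380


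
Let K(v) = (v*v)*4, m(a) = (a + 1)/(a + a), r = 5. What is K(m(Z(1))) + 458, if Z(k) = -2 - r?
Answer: 22478/49 ≈ 458.73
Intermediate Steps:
Z(k) = -7 (Z(k) = -2 - 1*5 = -2 - 5 = -7)
m(a) = (1 + a)/(2*a) (m(a) = (1 + a)/((2*a)) = (1 + a)*(1/(2*a)) = (1 + a)/(2*a))
K(v) = 4*v² (K(v) = v²*4 = 4*v²)
K(m(Z(1))) + 458 = 4*((½)*(1 - 7)/(-7))² + 458 = 4*((½)*(-⅐)*(-6))² + 458 = 4*(3/7)² + 458 = 4*(9/49) + 458 = 36/49 + 458 = 22478/49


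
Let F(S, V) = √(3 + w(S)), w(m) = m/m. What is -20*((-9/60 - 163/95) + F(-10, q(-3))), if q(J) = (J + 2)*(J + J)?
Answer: -51/19 ≈ -2.6842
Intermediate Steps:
q(J) = 2*J*(2 + J) (q(J) = (2 + J)*(2*J) = 2*J*(2 + J))
w(m) = 1
F(S, V) = 2 (F(S, V) = √(3 + 1) = √4 = 2)
-20*((-9/60 - 163/95) + F(-10, q(-3))) = -20*((-9/60 - 163/95) + 2) = -20*((-9*1/60 - 163*1/95) + 2) = -20*((-3/20 - 163/95) + 2) = -20*(-709/380 + 2) = -20*51/380 = -51/19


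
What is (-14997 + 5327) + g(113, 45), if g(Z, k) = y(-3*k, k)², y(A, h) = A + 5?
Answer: 7230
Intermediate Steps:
y(A, h) = 5 + A
g(Z, k) = (5 - 3*k)²
(-14997 + 5327) + g(113, 45) = (-14997 + 5327) + (-5 + 3*45)² = -9670 + (-5 + 135)² = -9670 + 130² = -9670 + 16900 = 7230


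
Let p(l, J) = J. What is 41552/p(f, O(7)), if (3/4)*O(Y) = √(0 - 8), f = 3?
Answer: -7791*I*√2 ≈ -11018.0*I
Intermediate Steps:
O(Y) = 8*I*√2/3 (O(Y) = 4*√(0 - 8)/3 = 4*√(-8)/3 = 4*(2*I*√2)/3 = 8*I*√2/3)
41552/p(f, O(7)) = 41552/((8*I*√2/3)) = 41552*(-3*I*√2/16) = -7791*I*√2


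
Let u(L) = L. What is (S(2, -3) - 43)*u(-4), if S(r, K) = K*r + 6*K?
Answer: 268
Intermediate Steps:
S(r, K) = 6*K + K*r
(S(2, -3) - 43)*u(-4) = (-3*(6 + 2) - 43)*(-4) = (-3*8 - 43)*(-4) = (-24 - 43)*(-4) = -67*(-4) = 268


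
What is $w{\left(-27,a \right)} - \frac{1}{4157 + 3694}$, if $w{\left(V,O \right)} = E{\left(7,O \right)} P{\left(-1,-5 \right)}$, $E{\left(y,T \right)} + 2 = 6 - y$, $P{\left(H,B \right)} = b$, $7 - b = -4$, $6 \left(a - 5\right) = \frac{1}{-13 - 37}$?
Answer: $- \frac{259084}{7851} \approx -33.0$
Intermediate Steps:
$a = \frac{1499}{300}$ ($a = 5 + \frac{1}{6 \left(-13 - 37\right)} = 5 + \frac{1}{6 \left(-50\right)} = 5 + \frac{1}{6} \left(- \frac{1}{50}\right) = 5 - \frac{1}{300} = \frac{1499}{300} \approx 4.9967$)
$b = 11$ ($b = 7 - -4 = 7 + 4 = 11$)
$P{\left(H,B \right)} = 11$
$E{\left(y,T \right)} = 4 - y$ ($E{\left(y,T \right)} = -2 - \left(-6 + y\right) = 4 - y$)
$w{\left(V,O \right)} = -33$ ($w{\left(V,O \right)} = \left(4 - 7\right) 11 = \left(-3\right) 11 = -33$)
$w{\left(-27,a \right)} - \frac{1}{4157 + 3694} = -33 - \frac{1}{4157 + 3694} = -33 - \frac{1}{7851} = - \frac{259084}{7851}$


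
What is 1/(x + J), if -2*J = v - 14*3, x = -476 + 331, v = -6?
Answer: -1/121 ≈ -0.0082645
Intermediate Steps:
x = -145
J = 24 (J = -(-6 - 14*3)/2 = -(-6 - 42)/2 = -1/2*(-48) = 24)
1/(x + J) = 1/(-145 + 24) = 1/(-121) = -1/121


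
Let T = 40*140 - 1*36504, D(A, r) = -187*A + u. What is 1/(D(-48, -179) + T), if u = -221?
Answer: -1/22149 ≈ -4.5149e-5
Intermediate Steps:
D(A, r) = -221 - 187*A (D(A, r) = -187*A - 221 = -221 - 187*A)
T = -30904 (T = 5600 - 36504 = -30904)
1/(D(-48, -179) + T) = 1/((-221 - 187*(-48)) - 30904) = 1/((-221 + 8976) - 30904) = 1/(8755 - 30904) = 1/(-22149) = -1/22149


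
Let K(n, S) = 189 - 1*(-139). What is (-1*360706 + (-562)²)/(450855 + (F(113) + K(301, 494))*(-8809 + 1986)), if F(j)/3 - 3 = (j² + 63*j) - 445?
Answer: 44862/399827263 ≈ 0.00011220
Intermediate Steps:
F(j) = -1326 + 3*j² + 189*j (F(j) = 9 + 3*((j² + 63*j) - 445) = 9 + 3*(-445 + j² + 63*j) = 9 + (-1335 + 3*j² + 189*j) = -1326 + 3*j² + 189*j)
K(n, S) = 328 (K(n, S) = 189 + 139 = 328)
(-1*360706 + (-562)²)/(450855 + (F(113) + K(301, 494))*(-8809 + 1986)) = (-1*360706 + (-562)²)/(450855 + ((-1326 + 3*113² + 189*113) + 328)*(-8809 + 1986)) = (-360706 + 315844)/(450855 + ((-1326 + 3*12769 + 21357) + 328)*(-6823)) = -44862/(450855 + ((-1326 + 38307 + 21357) + 328)*(-6823)) = -44862/(450855 + (58338 + 328)*(-6823)) = -44862/(450855 + 58666*(-6823)) = -44862/(450855 - 400278118) = -44862/(-399827263) = -44862*(-1/399827263) = 44862/399827263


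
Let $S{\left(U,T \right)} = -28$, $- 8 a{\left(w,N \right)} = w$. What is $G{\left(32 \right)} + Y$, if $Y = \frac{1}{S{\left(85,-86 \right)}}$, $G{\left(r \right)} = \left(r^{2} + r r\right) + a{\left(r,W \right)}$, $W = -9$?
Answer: $\frac{57231}{28} \approx 2044.0$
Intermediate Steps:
$a{\left(w,N \right)} = - \frac{w}{8}$
$G{\left(r \right)} = 2 r^{2} - \frac{r}{8}$ ($G{\left(r \right)} = \left(r^{2} + r r\right) - \frac{r}{8} = \left(r^{2} + r^{2}\right) - \frac{r}{8} = 2 r^{2} - \frac{r}{8}$)
$Y = - \frac{1}{28}$ ($Y = \frac{1}{-28} = - \frac{1}{28} \approx -0.035714$)
$G{\left(32 \right)} + Y = \frac{1}{8} \cdot 32 \left(-1 + 16 \cdot 32\right) - \frac{1}{28} = \frac{1}{8} \cdot 32 \left(-1 + 512\right) - \frac{1}{28} = \frac{1}{8} \cdot 32 \cdot 511 - \frac{1}{28} = 2044 - \frac{1}{28} = \frac{57231}{28}$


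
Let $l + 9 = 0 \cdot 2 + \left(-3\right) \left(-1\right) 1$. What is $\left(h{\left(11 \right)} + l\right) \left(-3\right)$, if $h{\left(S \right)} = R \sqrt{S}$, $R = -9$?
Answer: $18 + 27 \sqrt{11} \approx 107.55$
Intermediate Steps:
$h{\left(S \right)} = - 9 \sqrt{S}$
$l = -6$ ($l = -9 + \left(0 \cdot 2 + \left(-3\right) \left(-1\right) 1\right) = -9 + \left(0 + 3 \cdot 1\right) = -9 + \left(0 + 3\right) = -9 + 3 = -6$)
$\left(h{\left(11 \right)} + l\right) \left(-3\right) = \left(- 9 \sqrt{11} - 6\right) \left(-3\right) = \left(-6 - 9 \sqrt{11}\right) \left(-3\right) = 18 + 27 \sqrt{11}$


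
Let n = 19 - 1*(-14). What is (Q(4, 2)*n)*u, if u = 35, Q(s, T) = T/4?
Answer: 1155/2 ≈ 577.50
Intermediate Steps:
Q(s, T) = T/4 (Q(s, T) = T*(¼) = T/4)
n = 33 (n = 19 + 14 = 33)
(Q(4, 2)*n)*u = (((¼)*2)*33)*35 = ((½)*33)*35 = (33/2)*35 = 1155/2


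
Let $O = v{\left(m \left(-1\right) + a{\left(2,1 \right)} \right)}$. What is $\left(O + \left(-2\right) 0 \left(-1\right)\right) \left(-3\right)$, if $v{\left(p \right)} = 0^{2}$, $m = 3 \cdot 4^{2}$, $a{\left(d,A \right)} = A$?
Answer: $0$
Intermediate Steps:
$m = 48$ ($m = 3 \cdot 16 = 48$)
$v{\left(p \right)} = 0$
$O = 0$
$\left(O + \left(-2\right) 0 \left(-1\right)\right) \left(-3\right) = \left(0 + \left(-2\right) 0 \left(-1\right)\right) \left(-3\right) = \left(0 + 0 \left(-1\right)\right) \left(-3\right) = \left(0 + 0\right) \left(-3\right) = 0 \left(-3\right) = 0$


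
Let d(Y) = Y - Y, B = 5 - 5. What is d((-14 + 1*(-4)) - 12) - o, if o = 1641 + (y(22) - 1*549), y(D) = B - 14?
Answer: -1078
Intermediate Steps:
B = 0
y(D) = -14 (y(D) = 0 - 14 = -14)
d(Y) = 0
o = 1078 (o = 1641 + (-14 - 1*549) = 1641 + (-14 - 549) = 1641 - 563 = 1078)
d((-14 + 1*(-4)) - 12) - o = 0 - 1*1078 = 0 - 1078 = -1078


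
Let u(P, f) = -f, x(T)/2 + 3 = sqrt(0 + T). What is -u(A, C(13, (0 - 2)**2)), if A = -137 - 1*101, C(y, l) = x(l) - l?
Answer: -6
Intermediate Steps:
x(T) = -6 + 2*sqrt(T) (x(T) = -6 + 2*sqrt(0 + T) = -6 + 2*sqrt(T))
C(y, l) = -6 - l + 2*sqrt(l) (C(y, l) = (-6 + 2*sqrt(l)) - l = -6 - l + 2*sqrt(l))
A = -238 (A = -137 - 101 = -238)
-u(A, C(13, (0 - 2)**2)) = -(-1)*(-6 - (0 - 2)**2 + 2*sqrt((0 - 2)**2)) = -(-1)*(-6 - 1*(-2)**2 + 2*sqrt((-2)**2)) = -(-1)*(-6 - 1*4 + 2*sqrt(4)) = -(-1)*(-6 - 4 + 2*2) = -(-1)*(-6 - 4 + 4) = -(-1)*(-6) = -1*6 = -6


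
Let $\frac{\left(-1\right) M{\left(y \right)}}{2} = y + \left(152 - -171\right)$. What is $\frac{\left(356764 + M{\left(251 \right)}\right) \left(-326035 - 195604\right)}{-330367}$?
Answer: $\frac{185503174624}{330367} \approx 5.6151 \cdot 10^{5}$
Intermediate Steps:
$M{\left(y \right)} = -646 - 2 y$ ($M{\left(y \right)} = - 2 \left(y + \left(152 - -171\right)\right) = - 2 \left(y + \left(152 + 171\right)\right) = - 2 \left(y + 323\right) = - 2 \left(323 + y\right) = -646 - 2 y$)
$\frac{\left(356764 + M{\left(251 \right)}\right) \left(-326035 - 195604\right)}{-330367} = \frac{\left(356764 - 1148\right) \left(-326035 - 195604\right)}{-330367} = \left(356764 - 1148\right) \left(-521639\right) \left(- \frac{1}{330367}\right) = 355616 \left(-521639\right) \left(- \frac{1}{330367}\right) = \left(-185503174624\right) \left(- \frac{1}{330367}\right) = \frac{185503174624}{330367}$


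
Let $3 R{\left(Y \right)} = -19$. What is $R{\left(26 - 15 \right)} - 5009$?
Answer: $- \frac{15046}{3} \approx -5015.3$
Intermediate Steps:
$R{\left(Y \right)} = - \frac{19}{3}$ ($R{\left(Y \right)} = \frac{1}{3} \left(-19\right) = - \frac{19}{3}$)
$R{\left(26 - 15 \right)} - 5009 = - \frac{19}{3} - 5009 = - \frac{15046}{3}$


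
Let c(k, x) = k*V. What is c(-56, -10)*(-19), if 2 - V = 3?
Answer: -1064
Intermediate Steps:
V = -1 (V = 2 - 1*3 = 2 - 3 = -1)
c(k, x) = -k (c(k, x) = k*(-1) = -k)
c(-56, -10)*(-19) = -1*(-56)*(-19) = 56*(-19) = -1064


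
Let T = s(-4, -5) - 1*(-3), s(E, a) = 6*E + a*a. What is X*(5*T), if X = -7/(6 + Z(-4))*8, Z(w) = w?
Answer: -560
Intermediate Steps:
s(E, a) = a² + 6*E (s(E, a) = 6*E + a² = a² + 6*E)
T = 4 (T = ((-5)² + 6*(-4)) - 1*(-3) = (25 - 24) + 3 = 1 + 3 = 4)
X = -28 (X = -7/(6 - 4)*8 = -7/2*8 = -28)
X*(5*T) = -140*4 = -28*20 = -560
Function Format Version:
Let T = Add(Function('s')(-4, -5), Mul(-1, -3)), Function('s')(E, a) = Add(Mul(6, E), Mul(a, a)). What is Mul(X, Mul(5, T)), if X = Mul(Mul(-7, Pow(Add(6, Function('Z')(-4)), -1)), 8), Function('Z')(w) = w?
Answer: -560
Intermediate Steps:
Function('s')(E, a) = Add(Pow(a, 2), Mul(6, E)) (Function('s')(E, a) = Add(Mul(6, E), Pow(a, 2)) = Add(Pow(a, 2), Mul(6, E)))
T = 4 (T = Add(Add(Pow(-5, 2), Mul(6, -4)), Mul(-1, -3)) = Add(Add(25, -24), 3) = Add(1, 3) = 4)
X = -28 (X = Mul(Mul(-7, Pow(Add(6, -4), -1)), 8) = Mul(Mul(-7, Pow(2, -1)), 8) = Mul(Mul(-7, Rational(1, 2)), 8) = Mul(Rational(-7, 2), 8) = -28)
Mul(X, Mul(5, T)) = Mul(-28, Mul(5, 4)) = Mul(-28, 20) = -560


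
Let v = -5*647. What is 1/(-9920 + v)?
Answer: -1/13155 ≈ -7.6017e-5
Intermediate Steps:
v = -3235
1/(-9920 + v) = 1/(-9920 - 3235) = 1/(-13155) = -1/13155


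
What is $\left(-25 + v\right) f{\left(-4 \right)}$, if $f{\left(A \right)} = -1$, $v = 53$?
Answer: $-28$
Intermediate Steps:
$\left(-25 + v\right) f{\left(-4 \right)} = \left(-25 + 53\right) \left(-1\right) = 28 \left(-1\right) = -28$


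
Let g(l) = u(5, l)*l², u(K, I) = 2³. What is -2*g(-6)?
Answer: -576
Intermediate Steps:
u(K, I) = 8
g(l) = 8*l²
-2*g(-6) = -16*(-6)² = -16*36 = -2*288 = -576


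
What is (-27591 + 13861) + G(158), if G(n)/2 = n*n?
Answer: 36198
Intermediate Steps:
G(n) = 2*n² (G(n) = 2*(n*n) = 2*n²)
(-27591 + 13861) + G(158) = (-27591 + 13861) + 2*158² = -13730 + 2*24964 = -13730 + 49928 = 36198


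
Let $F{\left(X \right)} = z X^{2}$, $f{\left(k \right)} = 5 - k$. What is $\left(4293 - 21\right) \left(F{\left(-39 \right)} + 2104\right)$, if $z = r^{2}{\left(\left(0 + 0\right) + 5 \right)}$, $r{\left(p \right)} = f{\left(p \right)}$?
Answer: $8988288$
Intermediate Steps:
$r{\left(p \right)} = 5 - p$
$z = 0$ ($z = \left(5 - \left(\left(0 + 0\right) + 5\right)\right)^{2} = \left(5 - \left(0 + 5\right)\right)^{2} = \left(5 - 5\right)^{2} = 0^{2} = 0$)
$F{\left(X \right)} = 0$ ($F{\left(X \right)} = 0 X^{2} = 0$)
$\left(4293 - 21\right) \left(F{\left(-39 \right)} + 2104\right) = \left(4293 - 21\right) \left(0 + 2104\right) = 4272 \cdot 2104 = 8988288$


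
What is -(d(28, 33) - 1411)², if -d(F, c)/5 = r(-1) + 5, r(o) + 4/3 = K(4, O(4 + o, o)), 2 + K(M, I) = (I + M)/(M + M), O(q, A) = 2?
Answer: -291623929/144 ≈ -2.0252e+6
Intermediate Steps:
K(M, I) = -2 + (I + M)/(2*M) (K(M, I) = -2 + (I + M)/(M + M) = -2 + (I + M)/((2*M)) = -2 + (I + M)*(1/(2*M)) = -2 + (I + M)/(2*M))
r(o) = -31/12 (r(o) = -4/3 + (½)*(2 - 3*4)/4 = -4/3 + (½)*(¼)*(2 - 12) = -4/3 + (½)*(¼)*(-10) = -4/3 - 5/4 = -31/12)
d(F, c) = -145/12 (d(F, c) = -5*(-31/12 + 5) = -5*29/12 = -145/12)
-(d(28, 33) - 1411)² = -(-145/12 - 1411)² = -(-17077/12)² = -1*291623929/144 = -291623929/144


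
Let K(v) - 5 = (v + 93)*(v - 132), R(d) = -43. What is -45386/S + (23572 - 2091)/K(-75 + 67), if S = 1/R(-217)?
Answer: 23214236729/11895 ≈ 1.9516e+6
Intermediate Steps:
K(v) = 5 + (-132 + v)*(93 + v) (K(v) = 5 + (v + 93)*(v - 132) = 5 + (93 + v)*(-132 + v) = 5 + (-132 + v)*(93 + v))
S = -1/43 (S = 1/(-43) = -1/43 ≈ -0.023256)
-45386/S + (23572 - 2091)/K(-75 + 67) = -45386/(-1/43) + (23572 - 2091)/(-12271 + (-75 + 67)² - 39*(-75 + 67)) = -45386*(-43) + 21481/(-12271 + (-8)² - 39*(-8)) = 1951598 + 21481/(-12271 + 64 + 312) = 1951598 + 21481/(-11895) = 1951598 + 21481*(-1/11895) = 1951598 - 21481/11895 = 23214236729/11895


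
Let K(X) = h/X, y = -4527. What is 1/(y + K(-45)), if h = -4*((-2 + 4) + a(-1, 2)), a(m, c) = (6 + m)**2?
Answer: -5/22623 ≈ -0.00022101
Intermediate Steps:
h = -108 (h = -4*((-2 + 4) + (6 - 1)**2) = -4*(2 + 5**2) = -4*(2 + 25) = -4*27 = -108)
K(X) = -108/X
1/(y + K(-45)) = 1/(-4527 - 108/(-45)) = 1/(-4527 - 108*(-1/45)) = 1/(-4527 + 12/5) = 1/(-22623/5) = -5/22623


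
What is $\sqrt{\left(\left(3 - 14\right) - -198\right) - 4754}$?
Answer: $i \sqrt{4567} \approx 67.58 i$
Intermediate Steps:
$\sqrt{\left(\left(3 - 14\right) - -198\right) - 4754} = \sqrt{\left(\left(3 - 14\right) + 198\right) - 4754} = \sqrt{\left(-11 + 198\right) - 4754} = \sqrt{187 - 4754} = \sqrt{-4567} = i \sqrt{4567}$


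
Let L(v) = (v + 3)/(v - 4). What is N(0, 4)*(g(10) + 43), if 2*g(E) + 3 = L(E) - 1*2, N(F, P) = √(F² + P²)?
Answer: 499/3 ≈ 166.33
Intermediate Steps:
L(v) = (3 + v)/(-4 + v)
g(E) = -5/2 + (3 + E)/(2*(-4 + E)) (g(E) = -3/2 + ((3 + E)/(-4 + E) - 1*2)/2 = -3/2 + ((3 + E)/(-4 + E) - 2)/2 = -3/2 + (-2 + (3 + E)/(-4 + E))/2 = -3/2 + (-1 + (3 + E)/(2*(-4 + E))) = -5/2 + (3 + E)/(2*(-4 + E)))
N(0, 4)*(g(10) + 43) = √(0² + 4²)*((23 - 4*10)/(2*(-4 + 10)) + 43) = √(0 + 16)*((½)*(23 - 40)/6 + 43) = √16*((½)*(⅙)*(-17) + 43) = 4*(-17/12 + 43) = 4*(499/12) = 499/3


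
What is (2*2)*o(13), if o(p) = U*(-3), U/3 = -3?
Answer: 108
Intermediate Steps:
U = -9 (U = 3*(-3) = -9)
o(p) = 27 (o(p) = -9*(-3) = 27)
(2*2)*o(13) = (2*2)*27 = 4*27 = 108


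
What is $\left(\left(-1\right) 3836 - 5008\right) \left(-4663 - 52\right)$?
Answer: $41699460$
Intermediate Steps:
$\left(\left(-1\right) 3836 - 5008\right) \left(-4663 - 52\right) = \left(-3836 - 5008\right) \left(-4715\right) = \left(-8844\right) \left(-4715\right) = 41699460$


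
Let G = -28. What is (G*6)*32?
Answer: -5376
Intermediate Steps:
(G*6)*32 = -28*6*32 = -168*32 = -5376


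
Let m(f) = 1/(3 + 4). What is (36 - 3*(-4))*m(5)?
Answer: 48/7 ≈ 6.8571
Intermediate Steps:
m(f) = 1/7
(36 - 3*(-4))*m(5) = (36 - 3*(-4))*(1/7) = (36 + 12)*(1/7) = 48*(1/7) = 48/7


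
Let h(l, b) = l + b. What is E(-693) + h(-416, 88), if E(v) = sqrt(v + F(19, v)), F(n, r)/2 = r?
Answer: -328 + 3*I*sqrt(231) ≈ -328.0 + 45.596*I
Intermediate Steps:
F(n, r) = 2*r
h(l, b) = b + l
E(v) = sqrt(3)*sqrt(v) (E(v) = sqrt(v + 2*v) = sqrt(3*v) = sqrt(3)*sqrt(v))
E(-693) + h(-416, 88) = sqrt(3)*sqrt(-693) + (88 - 416) = sqrt(3)*(3*I*sqrt(77)) - 328 = 3*I*sqrt(231) - 328 = -328 + 3*I*sqrt(231)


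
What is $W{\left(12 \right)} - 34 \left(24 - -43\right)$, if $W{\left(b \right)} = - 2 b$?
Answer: $-2302$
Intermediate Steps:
$W{\left(12 \right)} - 34 \left(24 - -43\right) = \left(-2\right) 12 - 34 \left(24 - -43\right) = -24 - 34 \left(24 + 43\right) = -24 - 2278 = -2302$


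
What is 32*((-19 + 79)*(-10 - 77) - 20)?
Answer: -167680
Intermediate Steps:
32*((-19 + 79)*(-10 - 77) - 20) = 32*(60*(-87) - 20) = 32*(-5220 - 20) = 32*(-5240) = -167680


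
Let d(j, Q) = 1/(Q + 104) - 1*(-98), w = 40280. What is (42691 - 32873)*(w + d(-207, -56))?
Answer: 9514353805/24 ≈ 3.9643e+8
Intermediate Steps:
d(j, Q) = 98 + 1/(104 + Q) (d(j, Q) = 1/(104 + Q) + 98 = 98 + 1/(104 + Q))
(42691 - 32873)*(w + d(-207, -56)) = (42691 - 32873)*(40280 + (10193 + 98*(-56))/(104 - 56)) = 9818*(40280 + (10193 - 5488)/48) = 9818*(40280 + (1/48)*4705) = 9818*(40280 + 4705/48) = 9818*(1938145/48) = 9514353805/24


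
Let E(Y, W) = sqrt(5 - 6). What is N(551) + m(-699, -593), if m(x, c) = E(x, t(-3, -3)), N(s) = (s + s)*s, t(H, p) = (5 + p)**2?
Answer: 607202 + I ≈ 6.072e+5 + 1.0*I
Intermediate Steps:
N(s) = 2*s**2 (N(s) = (2*s)*s = 2*s**2)
E(Y, W) = I (E(Y, W) = sqrt(-1) = I)
m(x, c) = I
N(551) + m(-699, -593) = 2*551**2 + I = 2*303601 + I = 607202 + I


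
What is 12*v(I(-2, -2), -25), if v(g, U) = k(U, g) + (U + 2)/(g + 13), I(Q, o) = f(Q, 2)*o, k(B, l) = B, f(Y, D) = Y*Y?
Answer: -1776/5 ≈ -355.20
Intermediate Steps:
f(Y, D) = Y²
I(Q, o) = o*Q² (I(Q, o) = Q²*o = o*Q²)
v(g, U) = U + (2 + U)/(13 + g) (v(g, U) = U + (U + 2)/(g + 13) = U + (2 + U)/(13 + g))
12*v(I(-2, -2), -25) = 12*((2 + 14*(-25) - (-50)*(-2)²)/(13 - 2*(-2)²)) = 12*((2 - 350 - (-50)*4)/(13 - 2*4)) = 12*((2 - 350 - 25*(-8))/(13 - 8)) = 12*((2 - 350 + 200)/5) = 12*((⅕)*(-148)) = 12*(-148/5) = -1776/5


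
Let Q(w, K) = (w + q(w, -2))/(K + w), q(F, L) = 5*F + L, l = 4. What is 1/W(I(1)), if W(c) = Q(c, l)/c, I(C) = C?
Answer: 5/4 ≈ 1.2500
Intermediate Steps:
q(F, L) = L + 5*F
Q(w, K) = (-2 + 6*w)/(K + w) (Q(w, K) = (w + (-2 + 5*w))/(K + w) = (-2 + 6*w)/(K + w))
W(c) = 2*(-1 + 3*c)/(c*(4 + c)) (W(c) = (2*(-1 + 3*c)/(4 + c))/c = 2*(-1 + 3*c)/(c*(4 + c)))
1/W(I(1)) = 1/(2*(-1 + 3*1)/(1*(4 + 1))) = 1/(2*1*(-1 + 3)/5) = 1/(2*1*(1/5)*2) = 1/(4/5) = 5/4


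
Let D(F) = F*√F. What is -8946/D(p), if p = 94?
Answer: -4473*√94/4418 ≈ -9.8161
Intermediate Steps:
D(F) = F^(3/2)
-8946/D(p) = -8946*√94/8836 = -4473*√94/4418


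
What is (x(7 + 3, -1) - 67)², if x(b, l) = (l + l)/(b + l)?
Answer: 366025/81 ≈ 4518.8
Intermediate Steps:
x(b, l) = 2*l/(b + l) (x(b, l) = (2*l)/(b + l) = 2*l/(b + l))
(x(7 + 3, -1) - 67)² = (2*(-1)/((7 + 3) - 1) - 67)² = (2*(-1)/(10 - 1) - 67)² = (2*(-1)/9 - 67)² = (2*(-1)*(⅑) - 67)² = (-2/9 - 67)² = (-605/9)² = 366025/81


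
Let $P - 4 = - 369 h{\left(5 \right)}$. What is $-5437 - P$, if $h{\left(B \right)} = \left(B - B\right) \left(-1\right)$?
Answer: $-5441$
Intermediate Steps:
$h{\left(B \right)} = 0$ ($h{\left(B \right)} = 0 \left(-1\right) = 0$)
$P = 4$ ($P = 4 - 0 = 4 + 0 = 4$)
$-5437 - P = -5437 - 4 = -5441$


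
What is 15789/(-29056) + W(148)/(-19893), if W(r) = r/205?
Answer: -64392868573/118492256640 ≈ -0.54344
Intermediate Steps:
W(r) = r/205 (W(r) = r*(1/205) = r/205)
15789/(-29056) + W(148)/(-19893) = 15789/(-29056) + ((1/205)*148)/(-19893) = 15789*(-1/29056) + (148/205)*(-1/19893) = -15789/29056 - 148/4078065 = -64392868573/118492256640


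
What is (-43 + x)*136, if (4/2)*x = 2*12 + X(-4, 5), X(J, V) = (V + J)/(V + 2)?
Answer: -29444/7 ≈ -4206.3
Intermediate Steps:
X(J, V) = (J + V)/(2 + V)
x = 169/14 (x = (2*12 + (-4 + 5)/(2 + 5))/2 = (24 + 1/7)/2 = (24 + (⅐)*1)/2 = (24 + ⅐)/2 = (½)*(169/7) = 169/14 ≈ 12.071)
(-43 + x)*136 = (-43 + 169/14)*136 = -433/14*136 = -29444/7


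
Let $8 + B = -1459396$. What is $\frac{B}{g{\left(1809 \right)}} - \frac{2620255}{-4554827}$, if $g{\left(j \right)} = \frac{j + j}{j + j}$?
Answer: $- \frac{6647330122853}{4554827} \approx -1.4594 \cdot 10^{6}$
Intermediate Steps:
$B = -1459404$ ($B = -8 - 1459396 = -1459404$)
$g{\left(j \right)} = 1$ ($g{\left(j \right)} = \frac{2 j}{2 j} = 2 j \frac{1}{2 j} = 1$)
$\frac{B}{g{\left(1809 \right)}} - \frac{2620255}{-4554827} = - \frac{1459404}{1} - \frac{2620255}{-4554827} = \left(-1459404\right) 1 - - \frac{2620255}{4554827} = -1459404 + \frac{2620255}{4554827} = - \frac{6647330122853}{4554827}$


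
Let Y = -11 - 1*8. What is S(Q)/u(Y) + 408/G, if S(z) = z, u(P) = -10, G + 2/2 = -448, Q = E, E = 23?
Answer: -14407/4490 ≈ -3.2087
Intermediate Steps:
Q = 23
G = -449 (G = -1 - 448 = -449)
Y = -19 (Y = -11 - 8 = -19)
S(Q)/u(Y) + 408/G = 23/(-10) + 408/(-449) = 23*(-⅒) + 408*(-1/449) = -23/10 - 408/449 = -14407/4490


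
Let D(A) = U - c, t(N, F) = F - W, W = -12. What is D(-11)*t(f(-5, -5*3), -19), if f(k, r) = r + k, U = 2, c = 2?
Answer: 0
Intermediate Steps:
f(k, r) = k + r
t(N, F) = 12 + F (t(N, F) = F - 1*(-12) = F + 12 = 12 + F)
D(A) = 0 (D(A) = 2 - 1*2 = 2 - 2 = 0)
D(-11)*t(f(-5, -5*3), -19) = 0*(12 - 19) = 0*(-7) = 0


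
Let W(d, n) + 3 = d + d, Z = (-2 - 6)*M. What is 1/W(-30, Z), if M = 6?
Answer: -1/63 ≈ -0.015873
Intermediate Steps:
Z = -48 (Z = (-2 - 6)*6 = -8*6 = -48)
W(d, n) = -3 + 2*d (W(d, n) = -3 + (d + d) = -3 + 2*d)
1/W(-30, Z) = 1/(-3 + 2*(-30)) = 1/(-3 - 60) = 1/(-63) = -1/63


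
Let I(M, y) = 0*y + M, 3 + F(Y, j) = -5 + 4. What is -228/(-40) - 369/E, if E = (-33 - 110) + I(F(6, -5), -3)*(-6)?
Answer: 10473/1190 ≈ 8.8008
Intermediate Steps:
F(Y, j) = -4 (F(Y, j) = -3 + (-5 + 4) = -3 - 1 = -4)
I(M, y) = M (I(M, y) = 0 + M = M)
E = -119 (E = (-33 - 110) - 4*(-6) = -143 + 24 = -119)
-228/(-40) - 369/E = -228/(-40) - 369/(-119) = -228*(-1/40) - 369*(-1/119) = 57/10 + 369/119 = 10473/1190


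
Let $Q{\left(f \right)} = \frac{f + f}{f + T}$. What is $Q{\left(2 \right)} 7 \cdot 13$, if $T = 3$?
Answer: $\frac{364}{5} \approx 72.8$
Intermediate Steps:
$Q{\left(f \right)} = \frac{2 f}{3 + f}$ ($Q{\left(f \right)} = \frac{f + f}{f + 3} = \frac{2 f}{3 + f}$)
$Q{\left(2 \right)} 7 \cdot 13 = 2 \cdot 2 \frac{1}{3 + 2} \cdot 7 \cdot 13 = 2 \cdot 2 \cdot \frac{1}{5} \cdot 7 \cdot 13 = \frac{4}{5} \cdot 7 \cdot 13 = \frac{28}{5} \cdot 13 = \frac{364}{5}$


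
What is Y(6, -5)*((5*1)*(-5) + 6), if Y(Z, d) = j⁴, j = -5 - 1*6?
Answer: -278179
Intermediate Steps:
j = -11 (j = -5 - 6 = -11)
Y(Z, d) = 14641 (Y(Z, d) = (-11)⁴ = 14641)
Y(6, -5)*((5*1)*(-5) + 6) = 14641*((5*1)*(-5) + 6) = 14641*(5*(-5) + 6) = 14641*(-25 + 6) = 14641*(-19) = -278179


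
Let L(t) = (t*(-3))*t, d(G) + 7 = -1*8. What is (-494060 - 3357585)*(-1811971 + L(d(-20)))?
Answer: 6981668902670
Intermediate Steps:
d(G) = -15 (d(G) = -7 - 1*8 = -7 - 8 = -15)
L(t) = -3*t² (L(t) = (-3*t)*t = -3*t²)
(-494060 - 3357585)*(-1811971 + L(d(-20))) = (-494060 - 3357585)*(-1811971 - 3*(-15)²) = -3851645*(-1811971 - 3*225) = -3851645*(-1811971 - 675) = -3851645*(-1812646) = 6981668902670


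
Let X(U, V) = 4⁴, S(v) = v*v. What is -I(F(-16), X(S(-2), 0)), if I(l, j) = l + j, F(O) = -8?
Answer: -248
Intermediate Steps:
S(v) = v²
X(U, V) = 256
I(l, j) = j + l
-I(F(-16), X(S(-2), 0)) = -(256 - 8) = -1*248 = -248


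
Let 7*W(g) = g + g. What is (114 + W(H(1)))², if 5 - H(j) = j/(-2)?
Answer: 654481/49 ≈ 13357.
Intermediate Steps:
H(j) = 5 + j/2 (H(j) = 5 - j/(-2) = 5 - j*(-1)/2 = 5 - (-1)*j/2 = 5 + j/2)
W(g) = 2*g/7 (W(g) = (g + g)/7 = (2*g)/7 = 2*g/7)
(114 + W(H(1)))² = (114 + 2*(5 + (½)*1)/7)² = (114 + 2*(5 + ½)/7)² = (114 + (2/7)*(11/2))² = (114 + 11/7)² = (809/7)² = 654481/49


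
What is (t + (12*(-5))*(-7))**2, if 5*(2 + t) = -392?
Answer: 2883204/25 ≈ 1.1533e+5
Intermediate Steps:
t = -402/5 (t = -2 + (1/5)*(-392) = -2 - 392/5 = -402/5 ≈ -80.400)
(t + (12*(-5))*(-7))**2 = (-402/5 + (12*(-5))*(-7))**2 = (-402/5 - 60*(-7))**2 = (-402/5 + 420)**2 = (1698/5)**2 = 2883204/25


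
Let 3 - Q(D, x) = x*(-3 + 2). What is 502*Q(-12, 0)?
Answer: 1506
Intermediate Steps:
Q(D, x) = 3 + x (Q(D, x) = 3 - x*(-3 + 2) = 3 - x*(-1) = 3 - (-1)*x = 3 + x)
502*Q(-12, 0) = 502*(3 + 0) = 502*3 = 1506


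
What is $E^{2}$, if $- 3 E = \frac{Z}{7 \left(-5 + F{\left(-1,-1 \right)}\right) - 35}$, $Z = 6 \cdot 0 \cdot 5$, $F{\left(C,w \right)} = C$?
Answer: $0$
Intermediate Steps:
$Z = 0$ ($Z = 0 \cdot 5 = 0$)
$E = 0$ ($E = - \frac{0 \frac{1}{7 \left(-5 - 1\right) - 35}}{3} = - \frac{0 \frac{1}{7 \left(-6\right) - 35}}{3} = - \frac{0 \frac{1}{-42 - 35}}{3} = - \frac{0 \frac{1}{-77}}{3} = - \frac{0 \left(- \frac{1}{77}\right)}{3} = \left(- \frac{1}{3}\right) 0 = 0$)
$E^{2} = 0^{2} = 0$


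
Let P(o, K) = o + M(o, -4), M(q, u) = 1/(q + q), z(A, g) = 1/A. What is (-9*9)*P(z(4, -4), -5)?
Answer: -729/4 ≈ -182.25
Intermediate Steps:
M(q, u) = 1/(2*q)
P(o, K) = o + 1/(2*o)
(-9*9)*P(z(4, -4), -5) = (-9*9)*(1/4 + 1/(2*(1/4))) = -81*(¼ + 1/(2*(¼))) = -81*(¼ + (½)*4) = -81*(¼ + 2) = -81*9/4 = -729/4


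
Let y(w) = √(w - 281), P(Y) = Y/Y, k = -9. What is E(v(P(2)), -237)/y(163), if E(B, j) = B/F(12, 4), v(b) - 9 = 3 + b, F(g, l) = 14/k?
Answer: 117*I*√118/1652 ≈ 0.76934*I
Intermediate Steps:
P(Y) = 1
F(g, l) = -14/9 (F(g, l) = 14/(-9) = 14*(-⅑) = -14/9)
v(b) = 12 + b (v(b) = 9 + (3 + b) = 12 + b)
y(w) = √(-281 + w)
E(B, j) = -9*B/14 (E(B, j) = B/(-14/9) = B*(-9/14) = -9*B/14)
E(v(P(2)), -237)/y(163) = (-9*(12 + 1)/14)/(√(-281 + 163)) = (-9/14*13)/(√(-118)) = -117*(-I*√118/118)/14 = -(-117)*I*√118/1652 = 117*I*√118/1652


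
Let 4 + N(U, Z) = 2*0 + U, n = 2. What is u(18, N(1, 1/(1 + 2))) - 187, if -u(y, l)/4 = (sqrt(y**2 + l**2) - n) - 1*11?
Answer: -135 - 12*sqrt(37) ≈ -207.99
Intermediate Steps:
N(U, Z) = -4 + U (N(U, Z) = -4 + (2*0 + U) = -4 + (0 + U) = -4 + U)
u(y, l) = 52 - 4*sqrt(l**2 + y**2) (u(y, l) = -4*((sqrt(y**2 + l**2) - 1*2) - 1*11) = -4*((sqrt(l**2 + y**2) - 2) - 11) = -4*((-2 + sqrt(l**2 + y**2)) - 11) = -4*(-13 + sqrt(l**2 + y**2)) = 52 - 4*sqrt(l**2 + y**2))
u(18, N(1, 1/(1 + 2))) - 187 = (52 - 4*sqrt((-4 + 1)**2 + 18**2)) - 187 = (52 - 4*sqrt((-3)**2 + 324)) - 187 = (52 - 4*sqrt(9 + 324)) - 187 = (52 - 12*sqrt(37)) - 187 = -135 - 12*sqrt(37)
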